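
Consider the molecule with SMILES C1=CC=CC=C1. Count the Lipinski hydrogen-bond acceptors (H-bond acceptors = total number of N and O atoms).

0

N atoms: 0; O atoms: 0.
Lipinski HBA = 0 + 0 = 0.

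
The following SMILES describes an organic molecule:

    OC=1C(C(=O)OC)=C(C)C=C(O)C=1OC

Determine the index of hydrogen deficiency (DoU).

5

Molecular formula: C10H12O5.
DoU = (2C + 2 + N − H − X) / 2, where X is the halogen count and O/S are ignored.
    = (2·10 + 2 + 0 − 12 − 0) / 2 = 10 / 2 = 5.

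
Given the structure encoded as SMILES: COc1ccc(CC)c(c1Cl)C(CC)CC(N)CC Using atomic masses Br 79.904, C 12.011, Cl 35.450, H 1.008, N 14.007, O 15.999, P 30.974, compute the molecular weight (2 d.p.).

283.84 g/mol

First, the molecular formula is C16H26ClNO (counting implicit H from valence).
  C: 16 × 12.011 = 192.176
  Cl: 1 × 35.450 = 35.450
  H: 26 × 1.008 = 26.208
  N: 1 × 14.007 = 14.007
  O: 1 × 15.999 = 15.999
Sum: 16×12.011 + 1×35.450 + 26×1.008 + 1×14.007 + 1×15.999 = 283.840 → 283.84 g/mol.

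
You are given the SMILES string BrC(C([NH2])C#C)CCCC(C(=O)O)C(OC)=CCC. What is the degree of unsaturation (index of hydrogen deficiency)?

Degree of unsaturation = (number of rings) + (number of π bonds).
Ring closures in the SMILES: 0.
π bonds: 2 double bonds (each 1 DoU), 1 triple bond (each 2 DoU) → 4 DoU from unsaturation.
Total DoU = 0 + 4 = 4.

4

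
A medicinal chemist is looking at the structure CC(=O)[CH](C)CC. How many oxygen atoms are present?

Scan the SMILES for O atoms (remember two-letter symbols like Cl and Br are single atoms).
Oxygen count: 1.

1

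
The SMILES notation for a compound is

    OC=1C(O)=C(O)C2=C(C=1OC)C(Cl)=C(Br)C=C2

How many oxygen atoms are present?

Scan the SMILES for O atoms (remember two-letter symbols like Cl and Br are single atoms).
Oxygen count: 4.

4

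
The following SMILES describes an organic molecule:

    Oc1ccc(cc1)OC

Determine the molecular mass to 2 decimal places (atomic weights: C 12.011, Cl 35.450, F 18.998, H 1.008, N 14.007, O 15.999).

124.14 g/mol

First, the molecular formula is C7H8O2 (counting implicit H from valence).
  C: 7 × 12.011 = 84.077
  H: 8 × 1.008 = 8.064
  O: 2 × 15.999 = 31.998
Sum: 7×12.011 + 8×1.008 + 2×15.999 = 124.139 → 124.14 g/mol.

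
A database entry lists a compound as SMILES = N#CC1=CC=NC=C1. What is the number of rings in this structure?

In SMILES, each pair of matching ring-closure digits denotes one ring-closing bond; the number of such bonds equals the number of independent rings.
Ring-closure bonds here: 1.

1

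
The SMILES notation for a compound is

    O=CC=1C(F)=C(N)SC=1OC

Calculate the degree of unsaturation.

4

Degree of unsaturation = (number of rings) + (number of π bonds).
Ring closures in the SMILES: 1.
π bonds: 3 double bonds (each 1 DoU) → 3 DoU from unsaturation.
Total DoU = 1 + 3 = 4.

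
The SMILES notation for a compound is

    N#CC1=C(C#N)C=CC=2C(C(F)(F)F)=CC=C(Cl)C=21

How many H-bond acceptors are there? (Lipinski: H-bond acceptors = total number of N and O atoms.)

N atoms: 2; O atoms: 0.
Lipinski HBA = 2 + 0 = 2.

2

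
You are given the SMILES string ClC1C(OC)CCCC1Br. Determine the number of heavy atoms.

10

Every atom symbol written in the SMILES (organic subset) is one heavy atom; implicit H are not written.
Heavy atoms by element → Br:1, C:7, Cl:1, O:1.
Total: 10.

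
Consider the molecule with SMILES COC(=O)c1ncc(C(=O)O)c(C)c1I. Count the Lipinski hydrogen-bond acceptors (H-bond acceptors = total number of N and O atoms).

N atoms: 1; O atoms: 4.
Lipinski HBA = 1 + 4 = 5.

5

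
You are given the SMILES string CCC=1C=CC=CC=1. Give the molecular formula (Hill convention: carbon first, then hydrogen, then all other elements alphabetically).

C8H10

Walk through each heavy atom and fill implicit hydrogens from standard valence (C 4, N 3, O 2, S 2, halogen 1):
  atom 1: C, bond orders sum to 1 (valence 4) → 3 H
  atom 2: C, bond orders sum to 2 (valence 4) → 2 H
  atom 3: C, bond orders sum to 4 (valence 4) → 0 H
  atom 4: C, bond orders sum to 3 (valence 4) → 1 H
  atom 5: C, bond orders sum to 3 (valence 4) → 1 H
  atom 6: C, bond orders sum to 3 (valence 4) → 1 H
  atom 7: C, bond orders sum to 3 (valence 4) → 1 H
  atom 8: C, bond orders sum to 3 (valence 4) → 1 H
Totals → C:8, H:10.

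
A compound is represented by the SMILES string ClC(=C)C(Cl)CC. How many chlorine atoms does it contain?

2

Scan the SMILES for Cl atoms (remember two-letter symbols like Cl and Br are single atoms).
Chlorine count: 2.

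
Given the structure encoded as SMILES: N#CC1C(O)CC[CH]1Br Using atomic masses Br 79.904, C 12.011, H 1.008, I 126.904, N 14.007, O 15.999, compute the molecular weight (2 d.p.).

First, the molecular formula is C6H8BrNO (counting implicit H from valence).
  Br: 1 × 79.904 = 79.904
  C: 6 × 12.011 = 72.066
  H: 8 × 1.008 = 8.064
  N: 1 × 14.007 = 14.007
  O: 1 × 15.999 = 15.999
Sum: 1×79.904 + 6×12.011 + 8×1.008 + 1×14.007 + 1×15.999 = 190.040 → 190.04 g/mol.

190.04 g/mol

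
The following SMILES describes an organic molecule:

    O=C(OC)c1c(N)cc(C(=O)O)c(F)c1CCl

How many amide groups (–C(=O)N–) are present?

0

Scan the SMILES for the amide motif — none present.
Groups that are present: 1 carboxylic acid, 1 ester, 1 primary amine.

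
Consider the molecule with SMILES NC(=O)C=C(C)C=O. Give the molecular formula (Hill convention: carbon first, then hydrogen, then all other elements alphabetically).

Walk through each heavy atom and fill implicit hydrogens from standard valence (C 4, N 3, O 2, S 2, halogen 1):
  atom 1: N, bond orders sum to 1 (valence 3) → 2 H
  atom 2: C, bond orders sum to 4 (valence 4) → 0 H
  atom 3: O, bond orders sum to 2 (valence 2) → 0 H
  atom 4: C, bond orders sum to 3 (valence 4) → 1 H
  atom 5: C, bond orders sum to 4 (valence 4) → 0 H
  atom 6: C, bond orders sum to 1 (valence 4) → 3 H
  atom 7: C, bond orders sum to 3 (valence 4) → 1 H
  atom 8: O, bond orders sum to 2 (valence 2) → 0 H
Totals → C:5, H:7, N:1, O:2.
In Hill order: C5H7NO2.

C5H7NO2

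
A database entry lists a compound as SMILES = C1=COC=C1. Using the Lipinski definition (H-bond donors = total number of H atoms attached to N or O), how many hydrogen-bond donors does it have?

Donors: find every N or O and count the H atoms it carries.
  atom 3 (O): bond orders sum to 2 → 0 H
Lipinski HBD = 0.

0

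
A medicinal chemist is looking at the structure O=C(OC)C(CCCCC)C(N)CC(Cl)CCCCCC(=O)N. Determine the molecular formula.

Walk through each heavy atom and fill implicit hydrogens from standard valence (C 4, N 3, O 2, S 2, halogen 1):
  atom 1: O, bond orders sum to 2 (valence 2) → 0 H
  atom 2: C, bond orders sum to 4 (valence 4) → 0 H
  atom 3: O, bond orders sum to 2 (valence 2) → 0 H
  atom 4: C, bond orders sum to 1 (valence 4) → 3 H
  atom 5: C, bond orders sum to 3 (valence 4) → 1 H
  atom 6: C, bond orders sum to 2 (valence 4) → 2 H
  atom 7: C, bond orders sum to 2 (valence 4) → 2 H
  atom 8: C, bond orders sum to 2 (valence 4) → 2 H
  atom 9: C, bond orders sum to 2 (valence 4) → 2 H
  atom 10: C, bond orders sum to 1 (valence 4) → 3 H
  atom 11: C, bond orders sum to 3 (valence 4) → 1 H
  atom 12: N, bond orders sum to 1 (valence 3) → 2 H
  atom 13: C, bond orders sum to 2 (valence 4) → 2 H
  atom 14: C, bond orders sum to 3 (valence 4) → 1 H
  atom 15: Cl (halogen, monovalent) → 0 H
  atom 16: C, bond orders sum to 2 (valence 4) → 2 H
  atom 17: C, bond orders sum to 2 (valence 4) → 2 H
  atom 18: C, bond orders sum to 2 (valence 4) → 2 H
  atom 19: C, bond orders sum to 2 (valence 4) → 2 H
  atom 20: C, bond orders sum to 2 (valence 4) → 2 H
  atom 21: C, bond orders sum to 4 (valence 4) → 0 H
  atom 22: O, bond orders sum to 2 (valence 2) → 0 H
  atom 23: N, bond orders sum to 1 (valence 3) → 2 H
Totals → C:17, H:33, Cl:1, N:2, O:3.

C17H33ClN2O3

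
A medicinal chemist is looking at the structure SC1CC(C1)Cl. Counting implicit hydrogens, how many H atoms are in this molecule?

7

Walk through each heavy atom and fill implicit hydrogens from standard valence (C 4, N 3, O 2, S 2, halogen 1):
  atom 1: S, bond orders sum to 1 (valence 2) → 1 H
  atom 2: C, bond orders sum to 3 (valence 4) → 1 H
  atom 3: C, bond orders sum to 2 (valence 4) → 2 H
  atom 4: C, bond orders sum to 3 (valence 4) → 1 H
  atom 5: C, bond orders sum to 2 (valence 4) → 2 H
  atom 6: Cl (halogen, monovalent) → 0 H
Total hydrogens: 7.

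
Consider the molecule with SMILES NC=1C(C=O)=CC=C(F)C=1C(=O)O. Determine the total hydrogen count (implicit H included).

6

Walk through each heavy atom and fill implicit hydrogens from standard valence (C 4, N 3, O 2, S 2, halogen 1):
  atom 1: N, bond orders sum to 1 (valence 3) → 2 H
  atom 2: C, bond orders sum to 4 (valence 4) → 0 H
  atom 3: C, bond orders sum to 4 (valence 4) → 0 H
  atom 4: C, bond orders sum to 3 (valence 4) → 1 H
  atom 5: O, bond orders sum to 2 (valence 2) → 0 H
  atom 6: C, bond orders sum to 3 (valence 4) → 1 H
  atom 7: C, bond orders sum to 3 (valence 4) → 1 H
  atom 8: C, bond orders sum to 4 (valence 4) → 0 H
  atom 9: F (halogen, monovalent) → 0 H
  atom 10: C, bond orders sum to 4 (valence 4) → 0 H
  atom 11: C, bond orders sum to 4 (valence 4) → 0 H
  atom 12: O, bond orders sum to 2 (valence 2) → 0 H
  atom 13: O, bond orders sum to 1 (valence 2) → 1 H
Total hydrogens: 6.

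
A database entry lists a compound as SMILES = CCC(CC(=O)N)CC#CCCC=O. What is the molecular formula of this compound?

Walk through each heavy atom and fill implicit hydrogens from standard valence (C 4, N 3, O 2, S 2, halogen 1):
  atom 1: C, bond orders sum to 1 (valence 4) → 3 H
  atom 2: C, bond orders sum to 2 (valence 4) → 2 H
  atom 3: C, bond orders sum to 3 (valence 4) → 1 H
  atom 4: C, bond orders sum to 2 (valence 4) → 2 H
  atom 5: C, bond orders sum to 4 (valence 4) → 0 H
  atom 6: O, bond orders sum to 2 (valence 2) → 0 H
  atom 7: N, bond orders sum to 1 (valence 3) → 2 H
  atom 8: C, bond orders sum to 2 (valence 4) → 2 H
  atom 9: C, bond orders sum to 4 (valence 4) → 0 H
  atom 10: C, bond orders sum to 4 (valence 4) → 0 H
  atom 11: C, bond orders sum to 2 (valence 4) → 2 H
  atom 12: C, bond orders sum to 2 (valence 4) → 2 H
  atom 13: C, bond orders sum to 3 (valence 4) → 1 H
  atom 14: O, bond orders sum to 2 (valence 2) → 0 H
Totals → C:11, H:17, N:1, O:2.

C11H17NO2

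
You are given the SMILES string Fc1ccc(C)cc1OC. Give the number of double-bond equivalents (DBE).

4

Molecular formula: C8H9FO.
DoU = (2C + 2 + N − H − X) / 2, where X is the halogen count and O/S are ignored.
    = (2·8 + 2 + 0 − 9 − 1) / 2 = 8 / 2 = 4.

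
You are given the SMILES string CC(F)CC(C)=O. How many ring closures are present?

In SMILES, each pair of matching ring-closure digits denotes one ring-closing bond; the number of such bonds equals the number of independent rings.
Ring-closure bonds here: 0.

0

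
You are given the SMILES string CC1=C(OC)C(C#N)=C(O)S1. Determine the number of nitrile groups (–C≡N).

The nitrile motif appears at heavy-atom position 7 in the SMILES.
Other groups present: 1 ether, 1 hydroxyl.
Nitrile count: 1.

1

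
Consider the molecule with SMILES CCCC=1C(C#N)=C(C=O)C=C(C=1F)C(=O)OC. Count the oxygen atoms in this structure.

Scan the SMILES for O atoms (remember two-letter symbols like Cl and Br are single atoms).
Oxygen count: 3.

3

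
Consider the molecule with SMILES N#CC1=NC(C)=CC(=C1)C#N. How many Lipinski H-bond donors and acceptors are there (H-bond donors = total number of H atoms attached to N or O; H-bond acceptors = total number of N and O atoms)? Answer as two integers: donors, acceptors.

0, 3

Donors: find every N or O and count the H atoms it carries.
  atom 1 (N): bond orders sum to 3 → 0 H
  atom 4 (N): bond orders sum to 3 → 0 H
  atom 11 (N): bond orders sum to 3 → 0 H
Lipinski HBD = 0.
Acceptors: N atoms = 3, O atoms = 0 → HBA = 3.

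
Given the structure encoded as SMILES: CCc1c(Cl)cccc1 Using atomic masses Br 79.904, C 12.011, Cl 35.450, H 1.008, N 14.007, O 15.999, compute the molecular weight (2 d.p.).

140.61 g/mol

First, the molecular formula is C8H9Cl (counting implicit H from valence).
  C: 8 × 12.011 = 96.088
  Cl: 1 × 35.450 = 35.450
  H: 9 × 1.008 = 9.072
Sum: 8×12.011 + 1×35.450 + 9×1.008 = 140.610 → 140.61 g/mol.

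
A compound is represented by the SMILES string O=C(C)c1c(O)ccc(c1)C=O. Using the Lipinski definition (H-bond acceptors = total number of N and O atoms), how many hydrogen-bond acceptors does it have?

3

N atoms: 0; O atoms: 3.
Lipinski HBA = 0 + 3 = 3.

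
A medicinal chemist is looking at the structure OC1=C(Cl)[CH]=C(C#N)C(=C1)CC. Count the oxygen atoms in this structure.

Scan the SMILES for O atoms (remember two-letter symbols like Cl and Br are single atoms).
Oxygen count: 1.

1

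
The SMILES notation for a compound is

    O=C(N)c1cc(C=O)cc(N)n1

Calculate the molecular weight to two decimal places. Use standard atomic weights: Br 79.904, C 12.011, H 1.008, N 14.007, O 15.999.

165.15 g/mol

First, the molecular formula is C7H7N3O2 (counting implicit H from valence).
  C: 7 × 12.011 = 84.077
  H: 7 × 1.008 = 7.056
  N: 3 × 14.007 = 42.021
  O: 2 × 15.999 = 31.998
Sum: 7×12.011 + 7×1.008 + 3×14.007 + 2×15.999 = 165.152 → 165.15 g/mol.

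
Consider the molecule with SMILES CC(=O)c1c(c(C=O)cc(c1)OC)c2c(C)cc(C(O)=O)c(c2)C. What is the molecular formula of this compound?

C19H18O5

Walk through each heavy atom and fill implicit hydrogens from standard valence (C 4, N 3, O 2, S 2, halogen 1); for lowercase aromatic atoms, an aromatic c carries 1 H when it has two neighbours and 0 H with three, and aromatic n carries 0 H:
  atom 1: C, bond orders sum to 1 (valence 4) → 3 H
  atom 2: C, bond orders sum to 4 (valence 4) → 0 H
  atom 3: O, bond orders sum to 2 (valence 2) → 0 H
  atom 4: aromatic c, 3 neighbours → 0 H
  atom 5: aromatic c, 3 neighbours → 0 H
  atom 6: aromatic c, 3 neighbours → 0 H
  atom 7: C, bond orders sum to 3 (valence 4) → 1 H
  atom 8: O, bond orders sum to 2 (valence 2) → 0 H
  atom 9: aromatic c, 2 neighbours → 1 H
  atom 10: aromatic c, 3 neighbours → 0 H
  atom 11: aromatic c, 2 neighbours → 1 H
  atom 12: O, bond orders sum to 2 (valence 2) → 0 H
  atom 13: C, bond orders sum to 1 (valence 4) → 3 H
  atom 14: aromatic c, 3 neighbours → 0 H
  atom 15: aromatic c, 3 neighbours → 0 H
  atom 16: C, bond orders sum to 1 (valence 4) → 3 H
  atom 17: aromatic c, 2 neighbours → 1 H
  atom 18: aromatic c, 3 neighbours → 0 H
  atom 19: C, bond orders sum to 4 (valence 4) → 0 H
  atom 20: O, bond orders sum to 1 (valence 2) → 1 H
  atom 21: O, bond orders sum to 2 (valence 2) → 0 H
  atom 22: aromatic c, 3 neighbours → 0 H
  atom 23: aromatic c, 2 neighbours → 1 H
  atom 24: C, bond orders sum to 1 (valence 4) → 3 H
Totals → C:19, H:18, O:5.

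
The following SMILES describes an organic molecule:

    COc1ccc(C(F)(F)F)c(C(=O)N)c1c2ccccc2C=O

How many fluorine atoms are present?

3

Scan the SMILES for F atoms (remember two-letter symbols like Cl and Br are single atoms).
Fluorine count: 3.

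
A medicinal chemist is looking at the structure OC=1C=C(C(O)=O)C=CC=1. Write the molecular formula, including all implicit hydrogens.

Walk through each heavy atom and fill implicit hydrogens from standard valence (C 4, N 3, O 2, S 2, halogen 1):
  atom 1: O, bond orders sum to 1 (valence 2) → 1 H
  atom 2: C, bond orders sum to 4 (valence 4) → 0 H
  atom 3: C, bond orders sum to 3 (valence 4) → 1 H
  atom 4: C, bond orders sum to 4 (valence 4) → 0 H
  atom 5: C, bond orders sum to 4 (valence 4) → 0 H
  atom 6: O, bond orders sum to 1 (valence 2) → 1 H
  atom 7: O, bond orders sum to 2 (valence 2) → 0 H
  atom 8: C, bond orders sum to 3 (valence 4) → 1 H
  atom 9: C, bond orders sum to 3 (valence 4) → 1 H
  atom 10: C, bond orders sum to 3 (valence 4) → 1 H
Totals → C:7, H:6, O:3.

C7H6O3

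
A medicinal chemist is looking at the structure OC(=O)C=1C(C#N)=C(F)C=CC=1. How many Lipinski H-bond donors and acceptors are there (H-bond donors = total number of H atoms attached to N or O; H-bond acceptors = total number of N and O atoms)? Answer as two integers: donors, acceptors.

1, 3

Donors: find every N or O and count the H atoms it carries.
  atom 1 (O): bond orders sum to 1 → 1 H
  atom 3 (O): bond orders sum to 2 → 0 H
  atom 7 (N): bond orders sum to 3 → 0 H
Lipinski HBD = 1.
Acceptors: N atoms = 1, O atoms = 2 → HBA = 3.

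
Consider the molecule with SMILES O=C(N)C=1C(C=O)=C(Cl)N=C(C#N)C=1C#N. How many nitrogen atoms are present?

Scan the SMILES for N atoms (remember two-letter symbols like Cl and Br are single atoms).
Nitrogen count: 4.

4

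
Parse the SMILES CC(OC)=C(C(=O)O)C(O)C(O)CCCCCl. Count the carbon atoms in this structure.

Count every carbon token in the SMILES (each C, including those in ring-closure positions and inside branches).
Carbon count: 11.

11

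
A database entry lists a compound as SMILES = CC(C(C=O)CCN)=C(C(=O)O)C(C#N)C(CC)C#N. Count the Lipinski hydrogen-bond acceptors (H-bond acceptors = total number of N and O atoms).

6

N atoms: 3; O atoms: 3.
Lipinski HBA = 3 + 3 = 6.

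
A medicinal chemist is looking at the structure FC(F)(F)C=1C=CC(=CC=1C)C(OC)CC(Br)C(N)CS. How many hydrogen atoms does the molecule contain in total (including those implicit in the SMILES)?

Walk through each heavy atom and fill implicit hydrogens from standard valence (C 4, N 3, O 2, S 2, halogen 1):
  atom 1: F (halogen, monovalent) → 0 H
  atom 2: C, bond orders sum to 4 (valence 4) → 0 H
  atom 3: F (halogen, monovalent) → 0 H
  atom 4: F (halogen, monovalent) → 0 H
  atom 5: C, bond orders sum to 4 (valence 4) → 0 H
  atom 6: C, bond orders sum to 3 (valence 4) → 1 H
  atom 7: C, bond orders sum to 3 (valence 4) → 1 H
  atom 8: C, bond orders sum to 4 (valence 4) → 0 H
  atom 9: C, bond orders sum to 3 (valence 4) → 1 H
  atom 10: C, bond orders sum to 4 (valence 4) → 0 H
  atom 11: C, bond orders sum to 1 (valence 4) → 3 H
  atom 12: C, bond orders sum to 3 (valence 4) → 1 H
  atom 13: O, bond orders sum to 2 (valence 2) → 0 H
  atom 14: C, bond orders sum to 1 (valence 4) → 3 H
  atom 15: C, bond orders sum to 2 (valence 4) → 2 H
  atom 16: C, bond orders sum to 3 (valence 4) → 1 H
  atom 17: Br (halogen, monovalent) → 0 H
  atom 18: C, bond orders sum to 3 (valence 4) → 1 H
  atom 19: N, bond orders sum to 1 (valence 3) → 2 H
  atom 20: C, bond orders sum to 2 (valence 4) → 2 H
  atom 21: S, bond orders sum to 1 (valence 2) → 1 H
Total hydrogens: 19.

19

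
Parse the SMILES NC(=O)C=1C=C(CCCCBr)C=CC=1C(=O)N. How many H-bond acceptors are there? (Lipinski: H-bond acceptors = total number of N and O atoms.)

N atoms: 2; O atoms: 2.
Lipinski HBA = 2 + 2 = 4.

4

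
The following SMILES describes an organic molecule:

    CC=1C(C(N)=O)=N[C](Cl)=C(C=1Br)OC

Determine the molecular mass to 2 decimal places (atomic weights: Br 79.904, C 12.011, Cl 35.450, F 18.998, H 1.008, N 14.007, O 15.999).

279.52 g/mol

First, the molecular formula is C8H8BrClN2O2 (counting implicit H from valence).
  Br: 1 × 79.904 = 79.904
  C: 8 × 12.011 = 96.088
  Cl: 1 × 35.450 = 35.450
  H: 8 × 1.008 = 8.064
  N: 2 × 14.007 = 28.014
  O: 2 × 15.999 = 31.998
Sum: 1×79.904 + 8×12.011 + 1×35.450 + 8×1.008 + 2×14.007 + 2×15.999 = 279.518 → 279.52 g/mol.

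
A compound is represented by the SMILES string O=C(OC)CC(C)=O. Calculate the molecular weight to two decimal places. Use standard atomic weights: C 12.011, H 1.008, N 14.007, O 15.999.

First, the molecular formula is C5H8O3 (counting implicit H from valence).
  C: 5 × 12.011 = 60.055
  H: 8 × 1.008 = 8.064
  O: 3 × 15.999 = 47.997
Sum: 5×12.011 + 8×1.008 + 3×15.999 = 116.116 → 116.12 g/mol.

116.12 g/mol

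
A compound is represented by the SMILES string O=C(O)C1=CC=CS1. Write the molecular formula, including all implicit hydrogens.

Walk through each heavy atom and fill implicit hydrogens from standard valence (C 4, N 3, O 2, S 2, halogen 1):
  atom 1: O, bond orders sum to 2 (valence 2) → 0 H
  atom 2: C, bond orders sum to 4 (valence 4) → 0 H
  atom 3: O, bond orders sum to 1 (valence 2) → 1 H
  atom 4: C, bond orders sum to 4 (valence 4) → 0 H
  atom 5: C, bond orders sum to 3 (valence 4) → 1 H
  atom 6: C, bond orders sum to 3 (valence 4) → 1 H
  atom 7: C, bond orders sum to 3 (valence 4) → 1 H
  atom 8: S, bond orders sum to 2 (valence 2) → 0 H
Totals → C:5, H:4, O:2, S:1.

C5H4O2S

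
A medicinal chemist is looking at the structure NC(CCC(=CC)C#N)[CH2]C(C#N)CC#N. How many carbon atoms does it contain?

12

Count every carbon token in the SMILES (each C, including those in ring-closure positions and inside branches).
Carbon count: 12.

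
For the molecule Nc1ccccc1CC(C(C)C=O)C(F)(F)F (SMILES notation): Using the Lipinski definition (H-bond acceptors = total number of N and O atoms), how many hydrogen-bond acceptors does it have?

2

N atoms: 1; O atoms: 1.
Lipinski HBA = 1 + 1 = 2.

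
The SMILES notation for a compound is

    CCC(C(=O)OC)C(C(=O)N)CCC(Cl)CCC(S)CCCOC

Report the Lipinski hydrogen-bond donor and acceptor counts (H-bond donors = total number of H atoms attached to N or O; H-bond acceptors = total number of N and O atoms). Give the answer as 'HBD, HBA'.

Donors: find every N or O and count the H atoms it carries.
  atom 5 (O): bond orders sum to 2 → 0 H
  atom 6 (O): bond orders sum to 2 → 0 H
  atom 10 (O): bond orders sum to 2 → 0 H
  atom 11 (N): bond orders sum to 1 → 2 H
  atom 23 (O): bond orders sum to 2 → 0 H
Lipinski HBD = 2.
Acceptors: N atoms = 1, O atoms = 4 → HBA = 5.

2, 5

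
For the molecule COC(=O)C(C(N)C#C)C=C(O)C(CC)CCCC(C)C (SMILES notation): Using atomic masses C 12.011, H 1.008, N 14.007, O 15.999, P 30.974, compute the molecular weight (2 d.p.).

295.42 g/mol

First, the molecular formula is C17H29NO3 (counting implicit H from valence).
  C: 17 × 12.011 = 204.187
  H: 29 × 1.008 = 29.232
  N: 1 × 14.007 = 14.007
  O: 3 × 15.999 = 47.997
Sum: 17×12.011 + 29×1.008 + 1×14.007 + 3×15.999 = 295.423 → 295.42 g/mol.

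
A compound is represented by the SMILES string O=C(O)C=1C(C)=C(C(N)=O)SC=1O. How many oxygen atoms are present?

4

Scan the SMILES for O atoms (remember two-letter symbols like Cl and Br are single atoms).
Oxygen count: 4.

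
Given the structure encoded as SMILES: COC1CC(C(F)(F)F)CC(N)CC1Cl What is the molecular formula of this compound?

C9H15ClF3NO

Walk through each heavy atom and fill implicit hydrogens from standard valence (C 4, N 3, O 2, S 2, halogen 1):
  atom 1: C, bond orders sum to 1 (valence 4) → 3 H
  atom 2: O, bond orders sum to 2 (valence 2) → 0 H
  atom 3: C, bond orders sum to 3 (valence 4) → 1 H
  atom 4: C, bond orders sum to 2 (valence 4) → 2 H
  atom 5: C, bond orders sum to 3 (valence 4) → 1 H
  atom 6: C, bond orders sum to 4 (valence 4) → 0 H
  atom 7: F (halogen, monovalent) → 0 H
  atom 8: F (halogen, monovalent) → 0 H
  atom 9: F (halogen, monovalent) → 0 H
  atom 10: C, bond orders sum to 2 (valence 4) → 2 H
  atom 11: C, bond orders sum to 3 (valence 4) → 1 H
  atom 12: N, bond orders sum to 1 (valence 3) → 2 H
  atom 13: C, bond orders sum to 2 (valence 4) → 2 H
  atom 14: C, bond orders sum to 3 (valence 4) → 1 H
  atom 15: Cl (halogen, monovalent) → 0 H
Totals → C:9, H:15, Cl:1, F:3, N:1, O:1.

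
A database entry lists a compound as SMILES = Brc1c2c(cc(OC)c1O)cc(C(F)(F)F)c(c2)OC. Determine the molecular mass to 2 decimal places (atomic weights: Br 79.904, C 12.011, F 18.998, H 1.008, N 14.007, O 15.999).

351.12 g/mol

First, the molecular formula is C13H10BrF3O3 (counting implicit H from valence).
  Br: 1 × 79.904 = 79.904
  C: 13 × 12.011 = 156.143
  F: 3 × 18.998 = 56.994
  H: 10 × 1.008 = 10.080
  O: 3 × 15.999 = 47.997
Sum: 1×79.904 + 13×12.011 + 3×18.998 + 10×1.008 + 3×15.999 = 351.118 → 351.12 g/mol.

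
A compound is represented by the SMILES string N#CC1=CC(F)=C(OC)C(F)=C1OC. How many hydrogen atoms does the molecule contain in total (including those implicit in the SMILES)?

Walk through each heavy atom and fill implicit hydrogens from standard valence (C 4, N 3, O 2, S 2, halogen 1):
  atom 1: N, bond orders sum to 3 (valence 3) → 0 H
  atom 2: C, bond orders sum to 4 (valence 4) → 0 H
  atom 3: C, bond orders sum to 4 (valence 4) → 0 H
  atom 4: C, bond orders sum to 3 (valence 4) → 1 H
  atom 5: C, bond orders sum to 4 (valence 4) → 0 H
  atom 6: F (halogen, monovalent) → 0 H
  atom 7: C, bond orders sum to 4 (valence 4) → 0 H
  atom 8: O, bond orders sum to 2 (valence 2) → 0 H
  atom 9: C, bond orders sum to 1 (valence 4) → 3 H
  atom 10: C, bond orders sum to 4 (valence 4) → 0 H
  atom 11: F (halogen, monovalent) → 0 H
  atom 12: C, bond orders sum to 4 (valence 4) → 0 H
  atom 13: O, bond orders sum to 2 (valence 2) → 0 H
  atom 14: C, bond orders sum to 1 (valence 4) → 3 H
Total hydrogens: 7.

7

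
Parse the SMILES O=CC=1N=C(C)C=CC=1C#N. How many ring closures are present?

In SMILES, each pair of matching ring-closure digits denotes one ring-closing bond; the number of such bonds equals the number of independent rings.
Ring-closure bonds here: 1.

1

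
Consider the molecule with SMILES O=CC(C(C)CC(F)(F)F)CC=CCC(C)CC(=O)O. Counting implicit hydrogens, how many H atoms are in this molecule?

Walk through each heavy atom and fill implicit hydrogens from standard valence (C 4, N 3, O 2, S 2, halogen 1):
  atom 1: O, bond orders sum to 2 (valence 2) → 0 H
  atom 2: C, bond orders sum to 3 (valence 4) → 1 H
  atom 3: C, bond orders sum to 3 (valence 4) → 1 H
  atom 4: C, bond orders sum to 3 (valence 4) → 1 H
  atom 5: C, bond orders sum to 1 (valence 4) → 3 H
  atom 6: C, bond orders sum to 2 (valence 4) → 2 H
  atom 7: C, bond orders sum to 4 (valence 4) → 0 H
  atom 8: F (halogen, monovalent) → 0 H
  atom 9: F (halogen, monovalent) → 0 H
  atom 10: F (halogen, monovalent) → 0 H
  atom 11: C, bond orders sum to 2 (valence 4) → 2 H
  atom 12: C, bond orders sum to 3 (valence 4) → 1 H
  atom 13: C, bond orders sum to 3 (valence 4) → 1 H
  atom 14: C, bond orders sum to 2 (valence 4) → 2 H
  atom 15: C, bond orders sum to 3 (valence 4) → 1 H
  atom 16: C, bond orders sum to 1 (valence 4) → 3 H
  atom 17: C, bond orders sum to 2 (valence 4) → 2 H
  atom 18: C, bond orders sum to 4 (valence 4) → 0 H
  atom 19: O, bond orders sum to 2 (valence 2) → 0 H
  atom 20: O, bond orders sum to 1 (valence 2) → 1 H
Total hydrogens: 21.

21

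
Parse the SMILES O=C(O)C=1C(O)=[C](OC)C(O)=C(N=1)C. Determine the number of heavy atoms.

14

Every atom symbol written in the SMILES (organic subset) is one heavy atom; implicit H are not written.
Heavy atoms by element → C:8, N:1, O:5.
Total: 14.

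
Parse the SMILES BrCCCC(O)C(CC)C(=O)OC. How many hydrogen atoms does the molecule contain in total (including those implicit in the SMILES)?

17

Walk through each heavy atom and fill implicit hydrogens from standard valence (C 4, N 3, O 2, S 2, halogen 1):
  atom 1: Br (halogen, monovalent) → 0 H
  atom 2: C, bond orders sum to 2 (valence 4) → 2 H
  atom 3: C, bond orders sum to 2 (valence 4) → 2 H
  atom 4: C, bond orders sum to 2 (valence 4) → 2 H
  atom 5: C, bond orders sum to 3 (valence 4) → 1 H
  atom 6: O, bond orders sum to 1 (valence 2) → 1 H
  atom 7: C, bond orders sum to 3 (valence 4) → 1 H
  atom 8: C, bond orders sum to 2 (valence 4) → 2 H
  atom 9: C, bond orders sum to 1 (valence 4) → 3 H
  atom 10: C, bond orders sum to 4 (valence 4) → 0 H
  atom 11: O, bond orders sum to 2 (valence 2) → 0 H
  atom 12: O, bond orders sum to 2 (valence 2) → 0 H
  atom 13: C, bond orders sum to 1 (valence 4) → 3 H
Total hydrogens: 17.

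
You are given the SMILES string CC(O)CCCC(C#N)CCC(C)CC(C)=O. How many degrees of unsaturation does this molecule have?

3

Degree of unsaturation = (number of rings) + (number of π bonds).
Ring closures in the SMILES: 0.
π bonds: 1 double bond (each 1 DoU), 1 triple bond (each 2 DoU) → 3 DoU from unsaturation.
Total DoU = 0 + 3 = 3.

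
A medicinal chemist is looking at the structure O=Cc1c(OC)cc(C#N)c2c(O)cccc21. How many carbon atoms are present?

13

Count every carbon token in the SMILES (each C, including those in ring-closure positions and inside branches).
Carbon count: 13.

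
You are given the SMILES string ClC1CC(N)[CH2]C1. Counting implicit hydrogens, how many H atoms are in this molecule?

Walk through each heavy atom and fill implicit hydrogens from standard valence (C 4, N 3, O 2, S 2, halogen 1):
  atom 1: Cl (halogen, monovalent) → 0 H
  atom 2: C, bond orders sum to 3 (valence 4) → 1 H
  atom 3: C, bond orders sum to 2 (valence 4) → 2 H
  atom 4: C, bond orders sum to 3 (valence 4) → 1 H
  atom 5: N, bond orders sum to 1 (valence 3) → 2 H
  atom 6: C with explicit H count 2
  atom 7: C, bond orders sum to 2 (valence 4) → 2 H
Total hydrogens: 10.

10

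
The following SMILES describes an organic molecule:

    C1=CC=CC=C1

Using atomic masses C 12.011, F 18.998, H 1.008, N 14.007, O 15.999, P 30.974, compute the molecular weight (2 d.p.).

78.11 g/mol

First, the molecular formula is C6H6 (counting implicit H from valence).
  C: 6 × 12.011 = 72.066
  H: 6 × 1.008 = 6.048
Sum: 6×12.011 + 6×1.008 = 78.114 → 78.11 g/mol.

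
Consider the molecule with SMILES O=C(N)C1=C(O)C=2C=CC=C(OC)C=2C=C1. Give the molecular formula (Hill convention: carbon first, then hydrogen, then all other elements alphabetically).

Walk through each heavy atom and fill implicit hydrogens from standard valence (C 4, N 3, O 2, S 2, halogen 1):
  atom 1: O, bond orders sum to 2 (valence 2) → 0 H
  atom 2: C, bond orders sum to 4 (valence 4) → 0 H
  atom 3: N, bond orders sum to 1 (valence 3) → 2 H
  atom 4: C, bond orders sum to 4 (valence 4) → 0 H
  atom 5: C, bond orders sum to 4 (valence 4) → 0 H
  atom 6: O, bond orders sum to 1 (valence 2) → 1 H
  atom 7: C, bond orders sum to 4 (valence 4) → 0 H
  atom 8: C, bond orders sum to 3 (valence 4) → 1 H
  atom 9: C, bond orders sum to 3 (valence 4) → 1 H
  atom 10: C, bond orders sum to 3 (valence 4) → 1 H
  atom 11: C, bond orders sum to 4 (valence 4) → 0 H
  atom 12: O, bond orders sum to 2 (valence 2) → 0 H
  atom 13: C, bond orders sum to 1 (valence 4) → 3 H
  atom 14: C, bond orders sum to 4 (valence 4) → 0 H
  atom 15: C, bond orders sum to 3 (valence 4) → 1 H
  atom 16: C, bond orders sum to 3 (valence 4) → 1 H
Totals → C:12, H:11, N:1, O:3.
In Hill order: C12H11NO3.

C12H11NO3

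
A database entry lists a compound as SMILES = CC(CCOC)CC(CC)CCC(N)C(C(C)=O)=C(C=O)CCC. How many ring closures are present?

In SMILES, each pair of matching ring-closure digits denotes one ring-closing bond; the number of such bonds equals the number of independent rings.
Ring-closure bonds here: 0.

0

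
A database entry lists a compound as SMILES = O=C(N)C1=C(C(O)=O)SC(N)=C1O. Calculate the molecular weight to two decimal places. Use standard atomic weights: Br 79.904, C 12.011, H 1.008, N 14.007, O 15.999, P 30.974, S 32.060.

202.18 g/mol

First, the molecular formula is C6H6N2O4S (counting implicit H from valence).
  C: 6 × 12.011 = 72.066
  H: 6 × 1.008 = 6.048
  N: 2 × 14.007 = 28.014
  O: 4 × 15.999 = 63.996
  S: 1 × 32.060 = 32.060
Sum: 6×12.011 + 6×1.008 + 2×14.007 + 4×15.999 + 1×32.060 = 202.184 → 202.18 g/mol.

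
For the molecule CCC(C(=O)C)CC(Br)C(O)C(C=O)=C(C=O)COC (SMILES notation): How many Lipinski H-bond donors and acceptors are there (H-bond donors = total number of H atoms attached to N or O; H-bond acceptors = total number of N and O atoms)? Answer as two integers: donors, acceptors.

Donors: find every N or O and count the H atoms it carries.
  atom 5 (O): bond orders sum to 2 → 0 H
  atom 11 (O): bond orders sum to 1 → 1 H
  atom 14 (O): bond orders sum to 2 → 0 H
  atom 17 (O): bond orders sum to 2 → 0 H
  atom 19 (O): bond orders sum to 2 → 0 H
Lipinski HBD = 1.
Acceptors: N atoms = 0, O atoms = 5 → HBA = 5.

1, 5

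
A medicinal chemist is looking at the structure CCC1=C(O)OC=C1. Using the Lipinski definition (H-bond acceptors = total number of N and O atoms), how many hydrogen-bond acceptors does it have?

2

N atoms: 0; O atoms: 2.
Lipinski HBA = 0 + 2 = 2.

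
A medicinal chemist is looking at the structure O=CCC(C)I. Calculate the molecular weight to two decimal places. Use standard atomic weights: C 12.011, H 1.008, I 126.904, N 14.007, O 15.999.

First, the molecular formula is C4H7IO (counting implicit H from valence).
  C: 4 × 12.011 = 48.044
  H: 7 × 1.008 = 7.056
  I: 1 × 126.904 = 126.904
  O: 1 × 15.999 = 15.999
Sum: 4×12.011 + 7×1.008 + 1×126.904 + 1×15.999 = 198.003 → 198.00 g/mol.

198.00 g/mol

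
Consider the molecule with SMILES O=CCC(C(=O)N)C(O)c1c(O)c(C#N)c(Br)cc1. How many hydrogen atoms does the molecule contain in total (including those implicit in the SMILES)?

Walk through each heavy atom and fill implicit hydrogens from standard valence (C 4, N 3, O 2, S 2, halogen 1); for lowercase aromatic atoms, an aromatic c carries 1 H when it has two neighbours and 0 H with three, and aromatic n carries 0 H:
  atom 1: O, bond orders sum to 2 (valence 2) → 0 H
  atom 2: C, bond orders sum to 3 (valence 4) → 1 H
  atom 3: C, bond orders sum to 2 (valence 4) → 2 H
  atom 4: C, bond orders sum to 3 (valence 4) → 1 H
  atom 5: C, bond orders sum to 4 (valence 4) → 0 H
  atom 6: O, bond orders sum to 2 (valence 2) → 0 H
  atom 7: N, bond orders sum to 1 (valence 3) → 2 H
  atom 8: C, bond orders sum to 3 (valence 4) → 1 H
  atom 9: O, bond orders sum to 1 (valence 2) → 1 H
  atom 10: aromatic c, 3 neighbours → 0 H
  atom 11: aromatic c, 3 neighbours → 0 H
  atom 12: O, bond orders sum to 1 (valence 2) → 1 H
  atom 13: aromatic c, 3 neighbours → 0 H
  atom 14: C, bond orders sum to 4 (valence 4) → 0 H
  atom 15: N, bond orders sum to 3 (valence 3) → 0 H
  atom 16: aromatic c, 3 neighbours → 0 H
  atom 17: Br (halogen, monovalent) → 0 H
  atom 18: aromatic c, 2 neighbours → 1 H
  atom 19: aromatic c, 2 neighbours → 1 H
Total hydrogens: 11.

11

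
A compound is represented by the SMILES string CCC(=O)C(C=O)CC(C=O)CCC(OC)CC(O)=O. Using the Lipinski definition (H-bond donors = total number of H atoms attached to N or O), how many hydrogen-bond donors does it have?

Donors: find every N or O and count the H atoms it carries.
  atom 4 (O): bond orders sum to 2 → 0 H
  atom 7 (O): bond orders sum to 2 → 0 H
  atom 11 (O): bond orders sum to 2 → 0 H
  atom 15 (O): bond orders sum to 2 → 0 H
  atom 19 (O): bond orders sum to 1 → 1 H
  atom 20 (O): bond orders sum to 2 → 0 H
Lipinski HBD = 1.

1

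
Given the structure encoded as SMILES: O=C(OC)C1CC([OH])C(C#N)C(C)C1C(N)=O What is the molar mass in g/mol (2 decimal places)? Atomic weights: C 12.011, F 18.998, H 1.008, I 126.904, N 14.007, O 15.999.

First, the molecular formula is C11H16N2O4 (counting implicit H from valence).
  C: 11 × 12.011 = 132.121
  H: 16 × 1.008 = 16.128
  N: 2 × 14.007 = 28.014
  O: 4 × 15.999 = 63.996
Sum: 11×12.011 + 16×1.008 + 2×14.007 + 4×15.999 = 240.259 → 240.26 g/mol.

240.26 g/mol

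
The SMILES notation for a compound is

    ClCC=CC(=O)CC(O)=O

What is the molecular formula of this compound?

Walk through each heavy atom and fill implicit hydrogens from standard valence (C 4, N 3, O 2, S 2, halogen 1):
  atom 1: Cl (halogen, monovalent) → 0 H
  atom 2: C, bond orders sum to 2 (valence 4) → 2 H
  atom 3: C, bond orders sum to 3 (valence 4) → 1 H
  atom 4: C, bond orders sum to 3 (valence 4) → 1 H
  atom 5: C, bond orders sum to 4 (valence 4) → 0 H
  atom 6: O, bond orders sum to 2 (valence 2) → 0 H
  atom 7: C, bond orders sum to 2 (valence 4) → 2 H
  atom 8: C, bond orders sum to 4 (valence 4) → 0 H
  atom 9: O, bond orders sum to 1 (valence 2) → 1 H
  atom 10: O, bond orders sum to 2 (valence 2) → 0 H
Totals → C:6, H:7, Cl:1, O:3.

C6H7ClO3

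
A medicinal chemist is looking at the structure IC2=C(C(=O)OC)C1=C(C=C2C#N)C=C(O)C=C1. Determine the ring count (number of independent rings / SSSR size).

In SMILES, each pair of matching ring-closure digits denotes one ring-closing bond; the number of such bonds equals the number of independent rings.
Ring-closure bonds here: 2.

2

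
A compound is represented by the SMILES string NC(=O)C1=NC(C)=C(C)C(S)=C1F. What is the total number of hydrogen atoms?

9

Walk through each heavy atom and fill implicit hydrogens from standard valence (C 4, N 3, O 2, S 2, halogen 1):
  atom 1: N, bond orders sum to 1 (valence 3) → 2 H
  atom 2: C, bond orders sum to 4 (valence 4) → 0 H
  atom 3: O, bond orders sum to 2 (valence 2) → 0 H
  atom 4: C, bond orders sum to 4 (valence 4) → 0 H
  atom 5: N, bond orders sum to 3 (valence 3) → 0 H
  atom 6: C, bond orders sum to 4 (valence 4) → 0 H
  atom 7: C, bond orders sum to 1 (valence 4) → 3 H
  atom 8: C, bond orders sum to 4 (valence 4) → 0 H
  atom 9: C, bond orders sum to 1 (valence 4) → 3 H
  atom 10: C, bond orders sum to 4 (valence 4) → 0 H
  atom 11: S, bond orders sum to 1 (valence 2) → 1 H
  atom 12: C, bond orders sum to 4 (valence 4) → 0 H
  atom 13: F (halogen, monovalent) → 0 H
Total hydrogens: 9.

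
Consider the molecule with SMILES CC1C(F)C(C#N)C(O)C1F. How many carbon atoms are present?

7

Count every carbon token in the SMILES (each C, including those in ring-closure positions and inside branches).
Carbon count: 7.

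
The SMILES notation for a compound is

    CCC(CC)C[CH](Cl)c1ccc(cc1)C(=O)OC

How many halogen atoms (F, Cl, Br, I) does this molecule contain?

1

Halogen atoms appear at heavy-atom position 8 (1×Cl).
Other groups present: 1 ester.
Halogen count: 1.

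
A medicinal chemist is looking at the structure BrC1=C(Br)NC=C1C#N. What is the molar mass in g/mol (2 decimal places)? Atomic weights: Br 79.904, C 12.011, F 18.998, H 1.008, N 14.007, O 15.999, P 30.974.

First, the molecular formula is C5H2Br2N2 (counting implicit H from valence).
  Br: 2 × 79.904 = 159.808
  C: 5 × 12.011 = 60.055
  H: 2 × 1.008 = 2.016
  N: 2 × 14.007 = 28.014
Sum: 2×79.904 + 5×12.011 + 2×1.008 + 2×14.007 = 249.893 → 249.89 g/mol.

249.89 g/mol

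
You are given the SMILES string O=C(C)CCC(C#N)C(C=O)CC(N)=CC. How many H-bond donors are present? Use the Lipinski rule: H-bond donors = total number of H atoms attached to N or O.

2

Donors: find every N or O and count the H atoms it carries.
  atom 1 (O): bond orders sum to 2 → 0 H
  atom 8 (N): bond orders sum to 3 → 0 H
  atom 11 (O): bond orders sum to 2 → 0 H
  atom 14 (N): bond orders sum to 1 → 2 H
Lipinski HBD = 2.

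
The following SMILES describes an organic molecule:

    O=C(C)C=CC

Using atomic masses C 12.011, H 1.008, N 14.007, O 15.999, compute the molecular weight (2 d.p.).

First, the molecular formula is C5H8O (counting implicit H from valence).
  C: 5 × 12.011 = 60.055
  H: 8 × 1.008 = 8.064
  O: 1 × 15.999 = 15.999
Sum: 5×12.011 + 8×1.008 + 1×15.999 = 84.118 → 84.12 g/mol.

84.12 g/mol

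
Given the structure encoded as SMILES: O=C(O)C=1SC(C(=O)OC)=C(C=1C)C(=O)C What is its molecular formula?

Walk through each heavy atom and fill implicit hydrogens from standard valence (C 4, N 3, O 2, S 2, halogen 1):
  atom 1: O, bond orders sum to 2 (valence 2) → 0 H
  atom 2: C, bond orders sum to 4 (valence 4) → 0 H
  atom 3: O, bond orders sum to 1 (valence 2) → 1 H
  atom 4: C, bond orders sum to 4 (valence 4) → 0 H
  atom 5: S, bond orders sum to 2 (valence 2) → 0 H
  atom 6: C, bond orders sum to 4 (valence 4) → 0 H
  atom 7: C, bond orders sum to 4 (valence 4) → 0 H
  atom 8: O, bond orders sum to 2 (valence 2) → 0 H
  atom 9: O, bond orders sum to 2 (valence 2) → 0 H
  atom 10: C, bond orders sum to 1 (valence 4) → 3 H
  atom 11: C, bond orders sum to 4 (valence 4) → 0 H
  atom 12: C, bond orders sum to 4 (valence 4) → 0 H
  atom 13: C, bond orders sum to 1 (valence 4) → 3 H
  atom 14: C, bond orders sum to 4 (valence 4) → 0 H
  atom 15: O, bond orders sum to 2 (valence 2) → 0 H
  atom 16: C, bond orders sum to 1 (valence 4) → 3 H
Totals → C:10, H:10, O:5, S:1.
In Hill order: C10H10O5S.

C10H10O5S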